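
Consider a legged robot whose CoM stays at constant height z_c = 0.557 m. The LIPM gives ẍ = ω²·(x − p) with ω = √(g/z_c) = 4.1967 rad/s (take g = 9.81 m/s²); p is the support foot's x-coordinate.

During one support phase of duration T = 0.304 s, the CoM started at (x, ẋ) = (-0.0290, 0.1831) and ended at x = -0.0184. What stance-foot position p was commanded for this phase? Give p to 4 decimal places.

p = 0.0370

ωT = 4.1967·0.304 = 1.275797; cosh(ωT) = 1.930381, sinh(ωT) = 1.651173
x(T) = p + (x₀−p)·cosh(ωT) + (ẋ₀/ω)·sinh(ωT) ⇒ p·(1 − cosh) = x(T) − x₀·cosh − (ẋ₀/ω)·sinh
numerator   = -0.0184 − (-0.0290)·1.930381 − (0.1831/4.1967)·1.651173 = -0.034459
denominator = 1 − 1.930381 = -0.930381
p = -0.034459 / -0.930381 = 0.0370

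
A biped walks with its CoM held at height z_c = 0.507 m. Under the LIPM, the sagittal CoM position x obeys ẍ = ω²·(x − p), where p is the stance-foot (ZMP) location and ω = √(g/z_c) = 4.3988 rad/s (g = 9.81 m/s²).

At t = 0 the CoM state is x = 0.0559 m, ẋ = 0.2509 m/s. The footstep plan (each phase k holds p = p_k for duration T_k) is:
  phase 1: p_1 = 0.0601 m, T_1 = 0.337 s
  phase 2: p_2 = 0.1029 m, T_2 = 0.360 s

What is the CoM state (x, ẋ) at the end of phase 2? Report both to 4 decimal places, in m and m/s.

phase 1: p=0.0601, T=0.337, ωT=1.482396, cosh=2.315288, sinh=2.088195; start (x,ẋ)=(0.055900, 0.250900) → end (x,ẋ)=(0.169483, 0.542326)
phase 2: p=0.1029, T=0.360, ωT=1.583568, cosh=2.538775, sinh=2.333534; start (x,ẋ)=(0.169483, 0.542326) → end (x,ẋ)=(0.559639, 2.060301)

x = 0.5596, ẋ = 2.0603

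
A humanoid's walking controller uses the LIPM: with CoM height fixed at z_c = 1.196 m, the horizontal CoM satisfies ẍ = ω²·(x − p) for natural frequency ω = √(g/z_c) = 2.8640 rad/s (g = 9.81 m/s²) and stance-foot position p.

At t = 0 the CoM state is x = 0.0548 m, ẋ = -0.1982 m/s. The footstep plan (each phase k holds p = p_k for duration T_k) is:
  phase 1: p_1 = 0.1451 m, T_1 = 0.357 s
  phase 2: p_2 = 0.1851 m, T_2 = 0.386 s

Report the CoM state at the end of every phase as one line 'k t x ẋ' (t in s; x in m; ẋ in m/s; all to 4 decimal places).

1 0.3570 -0.0804 -0.6241
2 0.7430 -0.5529 -2.0686

phase 1: p=0.1451, T=0.357, ωT=1.022448, cosh=1.569853, sinh=1.210139; start (x,ẋ)=(0.054800, -0.198200) → end (x,ẋ)=(-0.080404, -0.624110)
phase 2: p=0.1851, T=0.386, ωT=1.105504, cosh=1.675895, sinh=1.344851; start (x,ẋ)=(-0.080404, -0.624110) → end (x,ẋ)=(-0.552921, -2.068573)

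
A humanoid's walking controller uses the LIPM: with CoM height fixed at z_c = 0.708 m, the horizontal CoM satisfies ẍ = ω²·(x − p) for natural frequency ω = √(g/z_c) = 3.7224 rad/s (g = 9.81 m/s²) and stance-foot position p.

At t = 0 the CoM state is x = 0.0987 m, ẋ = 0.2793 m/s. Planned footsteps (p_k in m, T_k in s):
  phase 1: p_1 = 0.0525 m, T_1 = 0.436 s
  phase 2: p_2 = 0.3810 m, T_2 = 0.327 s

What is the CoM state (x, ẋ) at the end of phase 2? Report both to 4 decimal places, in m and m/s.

phase 1: p=0.0525, T=0.436, ωT=1.622966, cosh=2.632707, sinh=2.435395; start (x,ẋ)=(0.098700, 0.279300) → end (x,ẋ)=(0.356864, 1.154142)
phase 2: p=0.3810, T=0.327, ωT=1.217225, cosh=1.836926, sinh=1.540875; start (x,ẋ)=(0.356864, 1.154142) → end (x,ẋ)=(0.814417, 1.981636)

x = 0.8144, ẋ = 1.9816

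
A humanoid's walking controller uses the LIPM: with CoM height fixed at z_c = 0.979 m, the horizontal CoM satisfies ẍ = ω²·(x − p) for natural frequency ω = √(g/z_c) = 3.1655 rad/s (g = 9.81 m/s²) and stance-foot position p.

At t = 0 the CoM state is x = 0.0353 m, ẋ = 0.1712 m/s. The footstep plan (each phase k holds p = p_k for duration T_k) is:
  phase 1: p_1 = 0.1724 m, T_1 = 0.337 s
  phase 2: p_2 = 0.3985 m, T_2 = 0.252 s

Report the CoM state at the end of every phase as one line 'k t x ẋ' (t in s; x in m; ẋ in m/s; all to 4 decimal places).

1 0.3370 0.0189 -0.2777
2 0.5890 -0.1861 -1.4344

phase 1: p=0.1724, T=0.337, ωT=1.066774, cosh=1.625053, sinh=1.280936; start (x,ẋ)=(0.035300, 0.171200) → end (x,ẋ)=(0.018882, -0.277704)
phase 2: p=0.3985, T=0.252, ωT=0.797706, cosh=1.335401, sinh=0.885040; start (x,ẋ)=(0.018882, -0.277704) → end (x,ẋ)=(-0.186085, -1.434382)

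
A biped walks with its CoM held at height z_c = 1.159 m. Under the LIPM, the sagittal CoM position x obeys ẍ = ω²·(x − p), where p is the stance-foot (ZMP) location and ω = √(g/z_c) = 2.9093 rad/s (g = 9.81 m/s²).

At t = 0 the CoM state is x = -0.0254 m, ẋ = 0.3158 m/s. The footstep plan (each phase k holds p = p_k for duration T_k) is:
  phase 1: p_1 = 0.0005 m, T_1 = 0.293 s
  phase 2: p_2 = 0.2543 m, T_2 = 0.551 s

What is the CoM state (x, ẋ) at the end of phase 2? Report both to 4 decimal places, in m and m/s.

phase 1: p=0.0005, T=0.293, ωT=0.852425, cosh=1.385853, sinh=0.959474; start (x,ẋ)=(-0.025400, 0.315800) → end (x,ẋ)=(0.068756, 0.365355)
phase 2: p=0.2543, T=0.551, ωT=1.603024, cosh=2.584661, sinh=2.383374; start (x,ẋ)=(0.068756, 0.365355) → end (x,ẋ)=(0.074040, -0.342235)

x = 0.0740, ẋ = -0.3422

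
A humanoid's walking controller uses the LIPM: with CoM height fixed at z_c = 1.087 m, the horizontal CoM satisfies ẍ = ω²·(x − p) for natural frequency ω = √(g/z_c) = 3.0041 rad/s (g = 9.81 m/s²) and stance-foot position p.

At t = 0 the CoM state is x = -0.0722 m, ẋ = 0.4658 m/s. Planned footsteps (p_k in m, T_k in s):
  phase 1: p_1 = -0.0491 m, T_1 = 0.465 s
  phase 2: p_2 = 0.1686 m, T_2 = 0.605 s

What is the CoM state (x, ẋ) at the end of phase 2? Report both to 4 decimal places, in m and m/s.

x = 1.1193, ẋ = 2.9836

phase 1: p=-0.0491, T=0.465, ωT=1.396907, cosh=2.145018, sinh=1.897657; start (x,ẋ)=(-0.072200, 0.465800) → end (x,ẋ)=(0.195591, 0.867462)
phase 2: p=0.1686, T=0.605, ωT=1.817481, cosh=3.159381, sinh=2.996947; start (x,ẋ)=(0.195591, 0.867462) → end (x,ẋ)=(1.119271, 2.983645)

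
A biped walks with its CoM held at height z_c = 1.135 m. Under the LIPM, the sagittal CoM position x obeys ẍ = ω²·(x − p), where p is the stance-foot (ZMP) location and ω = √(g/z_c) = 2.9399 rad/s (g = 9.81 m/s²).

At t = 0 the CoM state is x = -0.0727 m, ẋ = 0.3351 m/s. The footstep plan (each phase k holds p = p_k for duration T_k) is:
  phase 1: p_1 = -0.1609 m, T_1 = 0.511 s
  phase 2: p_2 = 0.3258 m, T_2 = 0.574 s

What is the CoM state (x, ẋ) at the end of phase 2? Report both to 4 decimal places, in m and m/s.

x = 1.4196, ẋ = 3.4833

phase 1: p=-0.1609, T=0.511, ωT=1.502289, cosh=2.357289, sinh=2.134669; start (x,ẋ)=(-0.072700, 0.335100) → end (x,ẋ)=(0.290330, 1.343446)
phase 2: p=0.3258, T=0.574, ωT=1.687503, cosh=2.795472, sinh=2.610491; start (x,ẋ)=(0.290330, 1.343446) → end (x,ẋ)=(1.419560, 3.483347)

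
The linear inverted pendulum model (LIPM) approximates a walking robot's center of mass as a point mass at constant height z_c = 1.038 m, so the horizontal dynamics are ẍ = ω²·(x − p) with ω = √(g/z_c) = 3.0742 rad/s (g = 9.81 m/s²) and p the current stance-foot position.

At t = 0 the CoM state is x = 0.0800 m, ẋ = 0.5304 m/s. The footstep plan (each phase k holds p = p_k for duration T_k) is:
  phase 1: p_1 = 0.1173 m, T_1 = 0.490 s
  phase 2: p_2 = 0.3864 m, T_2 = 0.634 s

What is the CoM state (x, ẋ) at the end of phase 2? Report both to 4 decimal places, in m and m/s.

phase 1: p=0.1173, T=0.490, ωT=1.506358, cosh=2.365995, sinh=2.144279; start (x,ẋ)=(0.080000, 0.530400) → end (x,ẋ)=(0.399007, 1.009044)
phase 2: p=0.3864, T=0.634, ωT=1.949043, cosh=3.582187, sinh=3.439776; start (x,ẋ)=(0.399007, 1.009044) → end (x,ẋ)=(1.560597, 3.747895)

x = 1.5606, ẋ = 3.7479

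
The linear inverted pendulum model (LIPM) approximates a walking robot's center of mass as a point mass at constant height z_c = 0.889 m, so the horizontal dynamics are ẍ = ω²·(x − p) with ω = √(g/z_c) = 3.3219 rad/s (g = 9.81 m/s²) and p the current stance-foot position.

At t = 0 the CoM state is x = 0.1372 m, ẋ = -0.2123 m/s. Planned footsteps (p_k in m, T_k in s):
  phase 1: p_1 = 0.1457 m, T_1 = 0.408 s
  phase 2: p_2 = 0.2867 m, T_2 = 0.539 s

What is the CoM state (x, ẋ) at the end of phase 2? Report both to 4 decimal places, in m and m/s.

phase 1: p=0.1457, T=0.408, ωT=1.355335, cosh=2.067961, sinh=1.810100; start (x,ẋ)=(0.137200, -0.212300) → end (x,ẋ)=(0.012440, -0.490138)
phase 2: p=0.2867, T=0.539, ωT=1.790504, cosh=3.079674, sinh=2.912798; start (x,ẋ)=(0.012440, -0.490138) → end (x,ẋ)=(-0.987707, -4.163210)

x = -0.9877, ẋ = -4.1632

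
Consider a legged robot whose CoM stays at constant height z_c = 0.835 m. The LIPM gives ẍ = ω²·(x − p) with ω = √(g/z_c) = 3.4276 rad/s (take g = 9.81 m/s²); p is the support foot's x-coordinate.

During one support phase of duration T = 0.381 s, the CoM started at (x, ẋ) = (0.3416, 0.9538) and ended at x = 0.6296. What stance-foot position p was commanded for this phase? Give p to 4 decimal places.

ωT = 3.4276·0.381 = 1.305916; cosh(ωT) = 1.980996, sinh(ωT) = 1.710071
x(T) = p + (x₀−p)·cosh(ωT) + (ẋ₀/ω)·sinh(ωT) ⇒ p·(1 − cosh) = x(T) − x₀·cosh − (ẋ₀/ω)·sinh
numerator   = 0.6296 − (0.3416)·1.980996 − (0.9538/3.4276)·1.710071 = -0.522971
denominator = 1 − 1.980996 = -0.980996
p = -0.522971 / -0.980996 = 0.5331

p = 0.5331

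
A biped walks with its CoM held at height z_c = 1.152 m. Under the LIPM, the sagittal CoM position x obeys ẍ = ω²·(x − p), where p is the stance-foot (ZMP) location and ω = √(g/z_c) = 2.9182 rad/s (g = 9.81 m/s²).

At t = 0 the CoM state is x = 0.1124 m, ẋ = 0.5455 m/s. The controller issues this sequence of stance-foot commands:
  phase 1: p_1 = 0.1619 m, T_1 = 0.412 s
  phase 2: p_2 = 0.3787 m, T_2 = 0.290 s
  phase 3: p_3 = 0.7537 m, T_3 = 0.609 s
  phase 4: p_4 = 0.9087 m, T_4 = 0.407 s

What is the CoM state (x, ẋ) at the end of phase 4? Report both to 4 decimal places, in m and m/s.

phase 1: p=0.1619, T=0.412, ωT=1.202298, cosh=1.814130, sinh=1.513627; start (x,ẋ)=(0.112400, 0.545500) → end (x,ẋ)=(0.355043, 0.770963)
phase 2: p=0.3787, T=0.290, ωT=0.846278, cosh=1.379982, sinh=0.950973; start (x,ẋ)=(0.355043, 0.770963) → end (x,ẋ)=(0.597293, 0.998265)
phase 3: p=0.7537, T=0.609, ωT=1.777184, cosh=3.041147, sinh=2.872033; start (x,ẋ)=(0.597293, 0.998265) → end (x,ẋ)=(1.260515, 1.724996)
phase 4: p=0.9087, T=0.407, ωT=1.187707, cosh=1.792237, sinh=1.487317; start (x,ẋ)=(1.260515, 1.724996) → end (x,ẋ)=(2.418413, 4.618580)

x = 2.4184, ẋ = 4.6186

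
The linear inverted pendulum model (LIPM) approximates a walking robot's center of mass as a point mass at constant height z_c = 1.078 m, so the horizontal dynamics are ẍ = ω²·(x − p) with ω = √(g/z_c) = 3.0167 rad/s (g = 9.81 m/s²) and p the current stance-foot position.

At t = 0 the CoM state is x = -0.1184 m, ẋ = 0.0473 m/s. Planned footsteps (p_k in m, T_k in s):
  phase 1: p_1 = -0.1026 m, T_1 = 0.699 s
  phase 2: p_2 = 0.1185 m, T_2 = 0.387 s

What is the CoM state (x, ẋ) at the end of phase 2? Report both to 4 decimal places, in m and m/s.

x = -0.2734, ẋ = -0.9711

phase 1: p=-0.1026, T=0.699, ωT=2.108673, cosh=4.179352, sinh=4.057953; start (x,ẋ)=(-0.118400, 0.047300) → end (x,ẋ)=(-0.105008, 0.004266)
phase 2: p=0.1185, T=0.387, ωT=1.167463, cosh=1.762492, sinh=1.451337; start (x,ẋ)=(-0.105008, 0.004266) → end (x,ẋ)=(-0.273378, -0.971053)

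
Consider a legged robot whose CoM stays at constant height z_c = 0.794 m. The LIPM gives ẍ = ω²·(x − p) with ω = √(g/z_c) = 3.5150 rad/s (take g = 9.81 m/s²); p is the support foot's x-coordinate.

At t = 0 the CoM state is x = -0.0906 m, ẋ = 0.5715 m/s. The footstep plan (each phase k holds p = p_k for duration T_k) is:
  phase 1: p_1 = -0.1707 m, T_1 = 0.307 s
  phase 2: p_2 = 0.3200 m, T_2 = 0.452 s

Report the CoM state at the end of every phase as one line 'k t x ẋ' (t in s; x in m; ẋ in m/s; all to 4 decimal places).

phase 1: p=-0.1707, T=0.307, ωT=1.079105, cosh=1.640972, sinh=1.301073; start (x,ẋ)=(-0.090600, 0.571500) → end (x,ẋ)=(0.172282, 1.304135)
phase 2: p=0.3200, T=0.452, ωT=1.588780, cosh=2.550972, sinh=2.346798; start (x,ẋ)=(0.172282, 1.304135) → end (x,ẋ)=(0.813884, 2.108286)

1 0.3070 0.1723 1.3041
2 0.7590 0.8139 2.1083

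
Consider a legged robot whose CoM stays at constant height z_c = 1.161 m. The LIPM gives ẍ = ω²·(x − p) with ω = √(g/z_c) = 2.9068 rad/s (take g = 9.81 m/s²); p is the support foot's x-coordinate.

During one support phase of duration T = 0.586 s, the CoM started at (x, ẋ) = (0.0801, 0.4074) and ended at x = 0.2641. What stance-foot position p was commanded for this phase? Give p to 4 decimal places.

p = 0.1825

ωT = 2.9068·0.586 = 1.703385; cosh(ωT) = 2.837287, sinh(ωT) = 2.655220
x(T) = p + (x₀−p)·cosh(ωT) + (ẋ₀/ω)·sinh(ωT) ⇒ p·(1 − cosh) = x(T) − x₀·cosh − (ẋ₀/ω)·sinh
numerator   = 0.2641 − (0.0801)·2.837287 − (0.4074/2.9068)·2.655220 = -0.335307
denominator = 1 − 2.837287 = -1.837287
p = -0.335307 / -1.837287 = 0.1825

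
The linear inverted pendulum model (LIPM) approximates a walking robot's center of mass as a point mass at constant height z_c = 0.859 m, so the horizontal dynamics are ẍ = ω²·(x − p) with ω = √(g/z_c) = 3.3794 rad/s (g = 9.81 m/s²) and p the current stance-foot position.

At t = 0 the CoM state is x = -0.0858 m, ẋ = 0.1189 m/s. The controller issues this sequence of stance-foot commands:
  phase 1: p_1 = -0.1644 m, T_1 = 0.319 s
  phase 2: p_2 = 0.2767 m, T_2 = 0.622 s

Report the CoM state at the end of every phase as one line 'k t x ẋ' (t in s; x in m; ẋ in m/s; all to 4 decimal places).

1 0.3190 0.0102 0.5401
2 0.9410 -0.1859 -1.3872

phase 1: p=-0.1644, T=0.319, ωT=1.078029, cosh=1.639573, sinh=1.299307; start (x,ẋ)=(-0.085800, 0.118900) → end (x,ẋ)=(0.010185, 0.540068)
phase 2: p=0.2767, T=0.622, ωT=2.101987, cosh=4.152312, sinh=4.030099; start (x,ẋ)=(0.010185, 0.540068) → end (x,ẋ)=(-0.185896, -1.387221)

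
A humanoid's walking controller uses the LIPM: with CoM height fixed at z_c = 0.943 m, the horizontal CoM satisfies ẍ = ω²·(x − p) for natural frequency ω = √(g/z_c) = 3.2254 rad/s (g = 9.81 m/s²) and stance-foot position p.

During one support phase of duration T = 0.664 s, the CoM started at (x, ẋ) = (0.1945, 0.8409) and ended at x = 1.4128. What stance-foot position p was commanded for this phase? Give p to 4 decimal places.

p = 0.1572

ωT = 3.2254·0.664 = 2.141666; cosh(ωT) = 4.315533, sinh(ωT) = 4.198074
x(T) = p + (x₀−p)·cosh(ωT) + (ẋ₀/ω)·sinh(ωT) ⇒ p·(1 − cosh) = x(T) − x₀·cosh − (ẋ₀/ω)·sinh
numerator   = 1.4128 − (0.1945)·4.315533 − (0.8409/3.2254)·4.198074 = -0.521059
denominator = 1 − 4.315533 = -3.315533
p = -0.521059 / -3.315533 = 0.1572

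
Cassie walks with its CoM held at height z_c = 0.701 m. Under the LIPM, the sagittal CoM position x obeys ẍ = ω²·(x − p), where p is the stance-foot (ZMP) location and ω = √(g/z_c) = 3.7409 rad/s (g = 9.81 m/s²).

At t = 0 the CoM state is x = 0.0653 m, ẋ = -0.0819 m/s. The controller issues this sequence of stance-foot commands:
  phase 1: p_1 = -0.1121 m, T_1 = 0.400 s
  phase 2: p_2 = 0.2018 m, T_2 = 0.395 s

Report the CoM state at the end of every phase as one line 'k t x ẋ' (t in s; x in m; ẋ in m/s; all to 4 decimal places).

phase 1: p=-0.1121, T=0.400, ωT=1.496360, cosh=2.344675, sinh=2.120731; start (x,ẋ)=(0.065300, -0.081900) → end (x,ẋ)=(0.257416, 1.215364)
phase 2: p=0.2018, T=0.395, ωT=1.477656, cosh=2.305415, sinh=2.077243; start (x,ẋ)=(0.257416, 1.215364) → end (x,ẋ)=(1.004884, 3.234095)

1 0.4000 0.2574 1.2154
2 0.7950 1.0049 3.2341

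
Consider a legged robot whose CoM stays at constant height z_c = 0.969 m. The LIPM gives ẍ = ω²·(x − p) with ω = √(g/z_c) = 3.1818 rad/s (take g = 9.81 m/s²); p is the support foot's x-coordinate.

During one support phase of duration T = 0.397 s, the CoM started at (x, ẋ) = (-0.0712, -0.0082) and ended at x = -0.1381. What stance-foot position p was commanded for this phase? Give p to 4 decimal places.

ωT = 3.1818·0.397 = 1.263175; cosh(ωT) = 1.909693, sinh(ωT) = 1.626938
x(T) = p + (x₀−p)·cosh(ωT) + (ẋ₀/ω)·sinh(ωT) ⇒ p·(1 − cosh) = x(T) − x₀·cosh − (ẋ₀/ω)·sinh
numerator   = -0.1381 − (-0.0712)·1.909693 − (-0.0082/3.1818)·1.626938 = 0.002063
denominator = 1 − 1.909693 = -0.909693
p = 0.002063 / -0.909693 = -0.0023

p = -0.0023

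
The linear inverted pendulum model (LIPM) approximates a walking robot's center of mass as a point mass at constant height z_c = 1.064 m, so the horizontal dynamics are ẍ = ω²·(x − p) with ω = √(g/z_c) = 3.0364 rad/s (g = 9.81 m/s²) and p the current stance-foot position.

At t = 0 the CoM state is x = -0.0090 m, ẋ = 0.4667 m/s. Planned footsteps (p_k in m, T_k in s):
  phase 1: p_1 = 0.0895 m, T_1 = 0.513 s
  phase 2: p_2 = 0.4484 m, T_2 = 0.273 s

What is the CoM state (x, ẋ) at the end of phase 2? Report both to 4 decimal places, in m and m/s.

x = 0.2476, ẋ = -0.0637

phase 1: p=0.0895, T=0.513, ωT=1.557673, cosh=2.479193, sinh=2.268568; start (x,ẋ)=(-0.009000, 0.466700) → end (x,ẋ)=(0.193982, 0.478544)
phase 2: p=0.4484, T=0.273, ωT=0.828937, cosh=1.363698, sinh=0.927185; start (x,ẋ)=(0.193982, 0.478544) → end (x,ẋ)=(0.247578, -0.063674)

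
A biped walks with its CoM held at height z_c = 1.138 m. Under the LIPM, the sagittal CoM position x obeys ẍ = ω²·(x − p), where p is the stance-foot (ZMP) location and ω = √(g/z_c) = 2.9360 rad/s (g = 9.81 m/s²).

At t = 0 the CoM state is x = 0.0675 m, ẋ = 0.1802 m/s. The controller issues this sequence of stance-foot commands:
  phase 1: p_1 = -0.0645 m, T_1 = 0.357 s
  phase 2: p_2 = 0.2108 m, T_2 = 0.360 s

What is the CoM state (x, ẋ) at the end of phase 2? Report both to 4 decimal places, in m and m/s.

phase 1: p=-0.0645, T=0.357, ωT=1.048152, cosh=1.601480, sinh=1.250895; start (x,ẋ)=(0.067500, 0.180200) → end (x,ẋ)=(0.223670, 0.773374)
phase 2: p=0.2108, T=0.360, ωT=1.056960, cosh=1.612560, sinh=1.265050; start (x,ẋ)=(0.223670, 0.773374) → end (x,ẋ)=(0.564782, 1.294914)

x = 0.5648, ẋ = 1.2949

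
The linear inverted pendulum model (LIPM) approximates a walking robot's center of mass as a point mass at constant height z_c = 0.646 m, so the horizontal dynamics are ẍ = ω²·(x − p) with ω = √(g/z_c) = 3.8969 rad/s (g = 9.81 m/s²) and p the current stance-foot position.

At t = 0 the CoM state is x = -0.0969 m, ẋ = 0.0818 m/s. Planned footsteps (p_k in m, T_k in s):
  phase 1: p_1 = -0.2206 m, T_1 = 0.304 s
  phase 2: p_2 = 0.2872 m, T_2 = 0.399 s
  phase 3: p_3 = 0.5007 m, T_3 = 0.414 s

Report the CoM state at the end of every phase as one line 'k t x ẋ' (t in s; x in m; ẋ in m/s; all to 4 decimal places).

phase 1: p=-0.2206, T=0.304, ωT=1.184658, cosh=1.787709, sinh=1.481858; start (x,ẋ)=(-0.096900, 0.081800) → end (x,ẋ)=(0.031645, 0.860559)
phase 2: p=0.2872, T=0.399, ωT=1.554863, cosh=2.472828, sinh=2.261610; start (x,ẋ)=(0.031645, 0.860559) → end (x,ẋ)=(0.154692, -0.124257)
phase 3: p=0.5007, T=0.414, ωT=1.613317, cosh=2.609328, sinh=2.410103; start (x,ẋ)=(0.154692, -0.124257) → end (x,ẋ)=(-0.478996, -3.573904)

1 0.3040 0.0316 0.8606
2 0.7030 0.1547 -0.1243
3 1.1170 -0.4790 -3.5739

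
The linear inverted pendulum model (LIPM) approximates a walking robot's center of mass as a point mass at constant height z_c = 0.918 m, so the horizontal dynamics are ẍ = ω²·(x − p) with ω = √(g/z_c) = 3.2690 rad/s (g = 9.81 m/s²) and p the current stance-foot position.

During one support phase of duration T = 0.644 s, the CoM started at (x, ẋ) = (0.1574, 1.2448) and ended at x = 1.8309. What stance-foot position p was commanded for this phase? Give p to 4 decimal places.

p = 0.1152

ωT = 3.2690·0.644 = 2.105236; cosh(ωT) = 4.165429, sinh(ωT) = 4.043612
x(T) = p + (x₀−p)·cosh(ωT) + (ẋ₀/ω)·sinh(ωT) ⇒ p·(1 − cosh) = x(T) − x₀·cosh − (ẋ₀/ω)·sinh
numerator   = 1.8309 − (0.1574)·4.165429 − (1.2448/3.2690)·4.043612 = -0.364502
denominator = 1 − 4.165429 = -3.165429
p = -0.364502 / -3.165429 = 0.1152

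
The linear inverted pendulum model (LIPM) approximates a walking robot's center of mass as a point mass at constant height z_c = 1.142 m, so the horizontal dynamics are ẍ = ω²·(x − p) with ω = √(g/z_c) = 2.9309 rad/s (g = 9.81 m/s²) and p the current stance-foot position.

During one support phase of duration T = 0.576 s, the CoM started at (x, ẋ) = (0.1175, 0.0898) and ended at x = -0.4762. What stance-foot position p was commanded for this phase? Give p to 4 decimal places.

p = 0.4924

ωT = 2.9309·0.576 = 1.688198; cosh(ωT) = 2.797289, sinh(ωT) = 2.612437
x(T) = p + (x₀−p)·cosh(ωT) + (ẋ₀/ω)·sinh(ωT) ⇒ p·(1 − cosh) = x(T) − x₀·cosh − (ẋ₀/ω)·sinh
numerator   = -0.4762 − (0.1175)·2.797289 − (0.0898/2.9309)·2.612437 = -0.884924
denominator = 1 − 2.797289 = -1.797289
p = -0.884924 / -1.797289 = 0.4924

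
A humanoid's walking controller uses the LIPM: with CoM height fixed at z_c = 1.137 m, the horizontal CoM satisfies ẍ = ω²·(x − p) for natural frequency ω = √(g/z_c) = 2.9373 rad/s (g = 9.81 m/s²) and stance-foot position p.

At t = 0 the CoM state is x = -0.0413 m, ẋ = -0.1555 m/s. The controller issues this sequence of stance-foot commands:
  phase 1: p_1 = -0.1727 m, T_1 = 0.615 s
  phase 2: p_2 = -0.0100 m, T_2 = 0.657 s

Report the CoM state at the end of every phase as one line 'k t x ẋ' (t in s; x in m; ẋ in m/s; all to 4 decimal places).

phase 1: p=-0.1727, T=0.615, ωT=1.806439, cosh=3.126484, sinh=2.962246; start (x,ẋ)=(-0.041300, -0.155500) → end (x,ẋ)=(0.081299, 0.657144)
phase 2: p=-0.0100, T=0.657, ωT=1.929806, cosh=3.516675, sinh=3.371499; start (x,ẋ)=(0.081299, 0.657144) → end (x,ẋ)=(1.065355, 3.215109)

1 0.6150 0.0813 0.6571
2 1.2720 1.0654 3.2151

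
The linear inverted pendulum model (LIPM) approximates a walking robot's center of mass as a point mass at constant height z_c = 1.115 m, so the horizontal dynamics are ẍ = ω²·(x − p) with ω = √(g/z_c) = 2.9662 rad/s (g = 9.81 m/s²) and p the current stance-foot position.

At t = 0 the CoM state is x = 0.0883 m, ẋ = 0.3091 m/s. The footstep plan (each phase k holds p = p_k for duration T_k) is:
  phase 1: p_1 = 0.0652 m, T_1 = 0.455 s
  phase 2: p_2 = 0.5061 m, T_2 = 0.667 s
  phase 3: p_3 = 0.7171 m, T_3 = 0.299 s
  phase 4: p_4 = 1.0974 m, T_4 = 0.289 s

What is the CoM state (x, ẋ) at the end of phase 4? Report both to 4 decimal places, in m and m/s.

x = 0.9751, ẋ = 0.2586

phase 1: p=0.0652, T=0.455, ωT=1.349621, cosh=2.057651, sinh=1.798313; start (x,ẋ)=(0.088300, 0.309100) → end (x,ẋ)=(0.300129, 0.759239)
phase 2: p=0.5061, T=0.667, ωT=1.978455, cosh=3.684924, sinh=3.546641; start (x,ẋ)=(0.300129, 0.759239) → end (x,ẋ)=(0.654924, 0.630916)
phase 3: p=0.7171, T=0.299, ωT=0.886894, cosh=1.419755, sinh=1.007822; start (x,ẋ)=(0.654924, 0.630916) → end (x,ẋ)=(0.843191, 0.709877)
phase 4: p=1.0974, T=0.289, ωT=0.857232, cosh=1.390482, sinh=0.966146; start (x,ẋ)=(0.843191, 0.709877) → end (x,ẋ)=(0.975147, 0.258563)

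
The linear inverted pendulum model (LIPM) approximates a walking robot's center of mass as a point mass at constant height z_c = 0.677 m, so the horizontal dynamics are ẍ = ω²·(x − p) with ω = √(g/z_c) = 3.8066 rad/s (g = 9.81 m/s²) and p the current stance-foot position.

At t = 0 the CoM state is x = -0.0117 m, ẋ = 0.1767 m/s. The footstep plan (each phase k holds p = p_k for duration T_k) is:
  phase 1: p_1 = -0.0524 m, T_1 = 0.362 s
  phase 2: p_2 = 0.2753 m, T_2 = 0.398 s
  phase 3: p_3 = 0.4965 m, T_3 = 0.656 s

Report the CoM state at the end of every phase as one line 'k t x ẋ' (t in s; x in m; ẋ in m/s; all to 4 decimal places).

1 0.3620 0.1197 0.6605
2 0.7600 0.2798 0.2927
3 1.4160 -0.3646 -3.1859

phase 1: p=-0.0524, T=0.362, ωT=1.377989, cosh=2.109501, sinh=1.857416; start (x,ẋ)=(-0.011700, 0.176700) → end (x,ẋ)=(0.119677, 0.660516)
phase 2: p=0.2753, T=0.398, ωT=1.515027, cosh=2.384673, sinh=2.164870; start (x,ẋ)=(0.119677, 0.660516) → end (x,ẋ)=(0.279835, 0.292655)
phase 3: p=0.4965, T=0.656, ωT=2.497130, cosh=6.114948, sinh=6.032627; start (x,ẋ)=(0.279835, 0.292655) → end (x,ẋ)=(-0.364603, -3.185890)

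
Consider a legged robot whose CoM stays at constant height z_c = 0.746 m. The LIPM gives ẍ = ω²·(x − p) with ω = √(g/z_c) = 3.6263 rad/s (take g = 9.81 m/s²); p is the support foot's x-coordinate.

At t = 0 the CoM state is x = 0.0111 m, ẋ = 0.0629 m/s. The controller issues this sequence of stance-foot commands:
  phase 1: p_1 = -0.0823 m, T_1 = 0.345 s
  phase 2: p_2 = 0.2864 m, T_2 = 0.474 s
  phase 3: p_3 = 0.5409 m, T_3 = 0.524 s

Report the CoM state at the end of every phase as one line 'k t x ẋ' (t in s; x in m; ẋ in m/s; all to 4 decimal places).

1 0.3450 0.1221 0.6621
2 0.8190 0.3062 0.2974
3 1.3430 0.0068 -1.7652

phase 1: p=-0.0823, T=0.345, ωT=1.251073, cosh=1.890145, sinh=1.603947; start (x,ẋ)=(0.011100, 0.062900) → end (x,ẋ)=(0.122061, 0.662141)
phase 2: p=0.2864, T=0.474, ωT=1.718866, cosh=2.878735, sinh=2.699466; start (x,ẋ)=(0.122061, 0.662141) → end (x,ẋ)=(0.306218, 0.297401)
phase 3: p=0.5409, T=0.524, ωT=1.900181, cosh=3.418324, sinh=3.268782; start (x,ẋ)=(0.306218, 0.297401) → end (x,ẋ)=(0.006760, -1.765215)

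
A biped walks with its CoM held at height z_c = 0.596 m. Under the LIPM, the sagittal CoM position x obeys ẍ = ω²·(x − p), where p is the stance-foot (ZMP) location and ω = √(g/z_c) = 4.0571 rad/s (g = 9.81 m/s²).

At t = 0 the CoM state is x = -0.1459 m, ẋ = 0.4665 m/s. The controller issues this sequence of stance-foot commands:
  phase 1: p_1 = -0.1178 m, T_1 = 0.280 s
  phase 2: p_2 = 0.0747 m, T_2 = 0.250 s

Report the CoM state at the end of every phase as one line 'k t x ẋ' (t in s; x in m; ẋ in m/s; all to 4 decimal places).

1 0.2800 -0.0055 0.6421
2 0.5300 0.1391 0.6121

phase 1: p=-0.1178, T=0.280, ωT=1.135988, cosh=1.717677, sinh=1.396572; start (x,ẋ)=(-0.145900, 0.466500) → end (x,ẋ)=(-0.005484, 0.642081)
phase 2: p=0.0747, T=0.250, ωT=1.014275, cosh=1.560014, sinh=1.197349; start (x,ẋ)=(-0.005484, 0.642081) → end (x,ẋ)=(0.139106, 0.612141)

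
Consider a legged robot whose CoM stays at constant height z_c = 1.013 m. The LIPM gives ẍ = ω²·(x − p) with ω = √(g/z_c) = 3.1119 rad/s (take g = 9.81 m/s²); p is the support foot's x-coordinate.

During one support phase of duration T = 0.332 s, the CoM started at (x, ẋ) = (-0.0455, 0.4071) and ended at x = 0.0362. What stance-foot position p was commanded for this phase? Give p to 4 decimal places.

p = 0.0897

ωT = 3.1119·0.332 = 1.033151; cosh(ωT) = 1.582895, sinh(ωT) = 1.227011
x(T) = p + (x₀−p)·cosh(ωT) + (ẋ₀/ω)·sinh(ωT) ⇒ p·(1 − cosh) = x(T) − x₀·cosh − (ẋ₀/ω)·sinh
numerator   = 0.0362 − (-0.0455)·1.582895 − (0.4071/3.1119)·1.227011 = -0.052296
denominator = 1 − 1.582895 = -0.582895
p = -0.052296 / -0.582895 = 0.0897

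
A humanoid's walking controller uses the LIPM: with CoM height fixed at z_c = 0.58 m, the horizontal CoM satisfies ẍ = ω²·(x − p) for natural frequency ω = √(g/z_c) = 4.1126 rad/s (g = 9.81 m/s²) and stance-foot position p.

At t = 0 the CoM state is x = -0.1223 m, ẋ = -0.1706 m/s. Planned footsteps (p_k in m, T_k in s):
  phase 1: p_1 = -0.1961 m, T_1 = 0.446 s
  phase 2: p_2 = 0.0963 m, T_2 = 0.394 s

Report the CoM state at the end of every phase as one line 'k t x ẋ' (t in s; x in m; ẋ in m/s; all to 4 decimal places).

1 0.4460 -0.0857 0.3782
2 0.8400 -0.1585 -0.8249

phase 1: p=-0.1961, T=0.446, ωT=1.834220, cosh=3.209992, sinh=3.050254; start (x,ẋ)=(-0.122300, -0.170600) → end (x,ẋ)=(-0.085734, 0.378158)
phase 2: p=0.0963, T=0.394, ωT=1.620364, cosh=2.626379, sinh=2.428553; start (x,ẋ)=(-0.085734, 0.378158) → end (x,ẋ)=(-0.158483, -0.824910)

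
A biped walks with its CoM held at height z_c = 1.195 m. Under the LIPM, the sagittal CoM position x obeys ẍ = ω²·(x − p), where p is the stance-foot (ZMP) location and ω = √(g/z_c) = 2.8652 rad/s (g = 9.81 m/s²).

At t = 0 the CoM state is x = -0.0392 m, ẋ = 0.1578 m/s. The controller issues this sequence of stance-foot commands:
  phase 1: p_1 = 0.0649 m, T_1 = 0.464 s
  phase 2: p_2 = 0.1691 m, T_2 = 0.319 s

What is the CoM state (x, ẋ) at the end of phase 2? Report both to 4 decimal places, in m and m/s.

phase 1: p=0.0649, T=0.464, ωT=1.329453, cosh=2.021798, sinh=1.757176; start (x,ẋ)=(-0.039200, 0.157800) → end (x,ẋ)=(-0.048793, -0.205069)
phase 2: p=0.1691, T=0.319, ωT=0.913999, cosh=1.447597, sinh=1.046679; start (x,ẋ)=(-0.048793, -0.205069) → end (x,ẋ)=(-0.221235, -0.950307)

x = -0.2212, ẋ = -0.9503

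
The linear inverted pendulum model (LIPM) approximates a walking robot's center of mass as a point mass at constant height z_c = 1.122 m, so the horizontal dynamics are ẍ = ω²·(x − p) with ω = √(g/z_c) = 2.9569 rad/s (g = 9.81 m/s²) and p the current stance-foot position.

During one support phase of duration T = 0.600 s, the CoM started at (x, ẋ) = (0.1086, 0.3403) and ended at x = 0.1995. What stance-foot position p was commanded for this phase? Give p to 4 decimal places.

p = 0.2260

ωT = 2.9569·0.600 = 1.774140; cosh(ωT) = 3.032419, sinh(ωT) = 2.862790
x(T) = p + (x₀−p)·cosh(ωT) + (ẋ₀/ω)·sinh(ωT) ⇒ p·(1 − cosh) = x(T) − x₀·cosh − (ẋ₀/ω)·sinh
numerator   = 0.1995 − (0.1086)·3.032419 − (0.3403/2.9569)·2.862790 = -0.459290
denominator = 1 − 3.032419 = -2.032419
p = -0.459290 / -2.032419 = 0.2260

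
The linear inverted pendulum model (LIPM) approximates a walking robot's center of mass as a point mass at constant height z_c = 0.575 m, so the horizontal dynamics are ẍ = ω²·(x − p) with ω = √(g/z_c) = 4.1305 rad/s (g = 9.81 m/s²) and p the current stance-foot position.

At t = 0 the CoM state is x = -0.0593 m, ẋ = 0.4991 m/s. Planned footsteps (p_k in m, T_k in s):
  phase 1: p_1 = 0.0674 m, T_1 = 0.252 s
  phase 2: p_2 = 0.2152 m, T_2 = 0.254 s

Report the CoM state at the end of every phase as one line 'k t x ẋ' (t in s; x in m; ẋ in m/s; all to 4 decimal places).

1 0.2520 0.0154 0.1462
2 0.5060 -0.0607 -0.7994

phase 1: p=0.0674, T=0.252, ωT=1.040886, cosh=1.592433, sinh=1.239292; start (x,ẋ)=(-0.059300, 0.499100) → end (x,ẋ)=(0.015386, 0.146220)
phase 2: p=0.2152, T=0.254, ωT=1.049147, cosh=1.602725, sinh=1.252489; start (x,ẋ)=(0.015386, 0.146220) → end (x,ẋ)=(-0.060709, -0.799370)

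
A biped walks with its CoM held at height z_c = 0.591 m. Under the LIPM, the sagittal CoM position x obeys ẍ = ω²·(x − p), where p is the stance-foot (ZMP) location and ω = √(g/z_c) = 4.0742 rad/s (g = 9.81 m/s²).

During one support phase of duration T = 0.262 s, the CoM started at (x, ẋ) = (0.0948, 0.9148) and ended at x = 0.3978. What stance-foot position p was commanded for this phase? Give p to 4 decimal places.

p = 0.0706

ωT = 4.0742·0.262 = 1.067440; cosh(ωT) = 1.625907, sinh(ωT) = 1.282020
x(T) = p + (x₀−p)·cosh(ωT) + (ẋ₀/ω)·sinh(ωT) ⇒ p·(1 − cosh) = x(T) − x₀·cosh − (ẋ₀/ω)·sinh
numerator   = 0.3978 − (0.0948)·1.625907 − (0.9148/4.0742)·1.282020 = -0.044194
denominator = 1 − 1.625907 = -0.625907
p = -0.044194 / -0.625907 = 0.0706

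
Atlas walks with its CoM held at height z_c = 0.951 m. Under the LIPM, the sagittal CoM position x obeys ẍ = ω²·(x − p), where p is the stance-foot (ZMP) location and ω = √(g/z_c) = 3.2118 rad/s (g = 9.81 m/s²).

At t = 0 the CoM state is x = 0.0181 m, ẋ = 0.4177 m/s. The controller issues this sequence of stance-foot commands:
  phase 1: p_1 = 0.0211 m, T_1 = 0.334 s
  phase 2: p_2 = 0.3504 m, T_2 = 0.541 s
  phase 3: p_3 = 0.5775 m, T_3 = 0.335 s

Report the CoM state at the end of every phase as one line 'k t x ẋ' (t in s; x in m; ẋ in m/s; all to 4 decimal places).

phase 1: p=0.0211, T=0.334, ωT=1.072741, cosh=1.632726, sinh=1.290656; start (x,ẋ)=(0.018100, 0.417700) → end (x,ẋ)=(0.184054, 0.669554)
phase 2: p=0.3504, T=0.541, ωT=1.737584, cosh=2.929770, sinh=2.753825; start (x,ẋ)=(0.184054, 0.669554) → end (x,ẋ)=(0.437125, 0.490350)
phase 3: p=0.5775, T=0.335, ωT=1.075953, cosh=1.636880, sinh=1.295907; start (x,ẋ)=(0.437125, 0.490350) → end (x,ẋ)=(0.545571, 0.218376)

1 0.3340 0.1841 0.6696
2 0.8750 0.4371 0.4904
3 1.2100 0.5456 0.2184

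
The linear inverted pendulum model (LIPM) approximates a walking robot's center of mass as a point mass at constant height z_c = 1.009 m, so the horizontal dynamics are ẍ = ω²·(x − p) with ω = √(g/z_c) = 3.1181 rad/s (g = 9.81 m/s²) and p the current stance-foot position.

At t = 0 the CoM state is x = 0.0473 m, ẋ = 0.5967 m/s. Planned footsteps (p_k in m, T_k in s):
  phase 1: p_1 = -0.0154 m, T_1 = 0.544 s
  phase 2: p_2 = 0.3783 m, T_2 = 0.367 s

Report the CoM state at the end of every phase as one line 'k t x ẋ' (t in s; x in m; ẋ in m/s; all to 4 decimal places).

phase 1: p=-0.0154, T=0.544, ωT=1.696246, cosh=2.818405, sinh=2.635034; start (x,ẋ)=(0.047300, 0.596700) → end (x,ẋ)=(0.665571, 2.196904)
phase 2: p=0.3783, T=0.367, ωT=1.144343, cosh=1.729405, sinh=1.410972; start (x,ẋ)=(0.665571, 2.196904) → end (x,ẋ)=(1.869230, 5.063201)

1 0.5440 0.6656 2.1969
2 0.9110 1.8692 5.0632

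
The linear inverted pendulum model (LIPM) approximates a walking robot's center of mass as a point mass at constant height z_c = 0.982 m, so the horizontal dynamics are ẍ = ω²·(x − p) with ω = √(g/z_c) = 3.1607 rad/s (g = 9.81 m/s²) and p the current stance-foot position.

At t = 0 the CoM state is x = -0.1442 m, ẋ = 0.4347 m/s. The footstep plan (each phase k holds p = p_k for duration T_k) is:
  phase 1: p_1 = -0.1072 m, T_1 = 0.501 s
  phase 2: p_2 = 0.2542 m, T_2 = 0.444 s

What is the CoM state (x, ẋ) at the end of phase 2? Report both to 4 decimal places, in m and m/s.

x = 0.4666, ẋ = 0.9799

phase 1: p=-0.1072, T=0.501, ωT=1.583511, cosh=2.538642, sinh=2.333388; start (x,ẋ)=(-0.144200, 0.434700) → end (x,ẋ)=(0.119788, 0.830667)
phase 2: p=0.2542, T=0.444, ωT=1.403351, cosh=2.157291, sinh=1.911519; start (x,ẋ)=(0.119788, 0.830667) → end (x,ẋ)=(0.466602, 0.979908)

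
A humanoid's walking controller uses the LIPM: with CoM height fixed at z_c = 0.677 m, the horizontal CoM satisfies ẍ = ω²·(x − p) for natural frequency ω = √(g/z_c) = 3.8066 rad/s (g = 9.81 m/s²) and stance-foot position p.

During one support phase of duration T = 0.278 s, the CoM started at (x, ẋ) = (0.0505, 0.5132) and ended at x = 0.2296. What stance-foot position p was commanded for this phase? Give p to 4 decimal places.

p = 0.0370

ωT = 3.8066·0.278 = 1.058235; cosh(ωT) = 1.614174, sinh(ωT) = 1.267106
x(T) = p + (x₀−p)·cosh(ωT) + (ẋ₀/ω)·sinh(ωT) ⇒ p·(1 − cosh) = x(T) − x₀·cosh − (ẋ₀/ω)·sinh
numerator   = 0.2296 − (0.0505)·1.614174 − (0.5132/3.8066)·1.267106 = -0.022745
denominator = 1 − 1.614174 = -0.614174
p = -0.022745 / -0.614174 = 0.0370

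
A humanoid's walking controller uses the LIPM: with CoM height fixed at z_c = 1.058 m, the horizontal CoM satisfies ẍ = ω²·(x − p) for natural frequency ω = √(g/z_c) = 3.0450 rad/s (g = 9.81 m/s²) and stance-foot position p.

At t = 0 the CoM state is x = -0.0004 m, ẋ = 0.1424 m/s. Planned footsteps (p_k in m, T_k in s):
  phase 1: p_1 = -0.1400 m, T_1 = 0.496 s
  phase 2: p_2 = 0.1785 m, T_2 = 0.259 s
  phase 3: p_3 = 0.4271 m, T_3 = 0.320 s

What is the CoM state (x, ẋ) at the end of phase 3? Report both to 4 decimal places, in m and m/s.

phase 1: p=-0.1400, T=0.496, ωT=1.510320, cosh=2.374509, sinh=2.153670; start (x,ẋ)=(-0.000400, 0.142400) → end (x,ẋ)=(0.292198, 1.253617)
phase 2: p=0.1785, T=0.259, ωT=0.788655, cosh=1.327445, sinh=0.872990; start (x,ẋ)=(0.292198, 1.253617) → end (x,ẋ)=(0.688835, 1.966346)
phase 3: p=0.4271, T=0.320, ωT=0.974400, cosh=1.513498, sinh=1.136079; start (x,ẋ)=(0.688835, 1.966346) → end (x,ẋ)=(1.556873, 3.881498)

x = 1.5569, ẋ = 3.8815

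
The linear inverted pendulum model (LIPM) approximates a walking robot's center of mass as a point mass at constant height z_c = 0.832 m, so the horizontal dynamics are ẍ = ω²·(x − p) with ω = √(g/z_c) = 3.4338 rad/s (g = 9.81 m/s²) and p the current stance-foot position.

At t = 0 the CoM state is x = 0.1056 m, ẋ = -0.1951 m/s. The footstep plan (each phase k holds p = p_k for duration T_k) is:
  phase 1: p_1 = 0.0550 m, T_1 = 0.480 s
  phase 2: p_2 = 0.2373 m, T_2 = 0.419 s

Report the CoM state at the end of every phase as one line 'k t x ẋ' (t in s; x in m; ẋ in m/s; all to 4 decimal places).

1 0.4800 0.0492 -0.0910
2 0.8990 -0.2342 -1.4875

phase 1: p=0.0550, T=0.480, ωT=1.648224, cosh=2.695066, sinh=2.502675; start (x,ẋ)=(0.105600, -0.195100) → end (x,ẋ)=(0.049175, -0.090967)
phase 2: p=0.2373, T=0.419, ωT=1.438762, cosh=2.226348, sinh=1.989127; start (x,ẋ)=(0.049175, -0.090967) → end (x,ẋ)=(-0.234228, -1.487470)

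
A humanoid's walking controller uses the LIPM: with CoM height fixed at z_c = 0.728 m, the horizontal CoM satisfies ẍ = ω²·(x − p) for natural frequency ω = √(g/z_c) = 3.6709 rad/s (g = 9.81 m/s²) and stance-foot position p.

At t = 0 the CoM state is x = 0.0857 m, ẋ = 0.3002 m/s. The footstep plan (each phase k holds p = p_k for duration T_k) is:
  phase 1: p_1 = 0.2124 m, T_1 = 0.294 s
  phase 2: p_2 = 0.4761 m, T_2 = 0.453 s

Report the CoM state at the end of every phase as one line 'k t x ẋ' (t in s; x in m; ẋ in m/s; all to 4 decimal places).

1 0.2940 0.1109 -0.1126
2 0.7470 -0.5997 -3.7163

phase 1: p=0.2124, T=0.294, ωT=1.079245, cosh=1.641154, sinh=1.301302; start (x,ẋ)=(0.085700, 0.300200) → end (x,ẋ)=(0.110884, -0.112565)
phase 2: p=0.4761, T=0.453, ωT=1.662918, cosh=2.732132, sinh=2.542547; start (x,ẋ)=(0.110884, -0.112565) → end (x,ẋ)=(-0.599683, -3.716262)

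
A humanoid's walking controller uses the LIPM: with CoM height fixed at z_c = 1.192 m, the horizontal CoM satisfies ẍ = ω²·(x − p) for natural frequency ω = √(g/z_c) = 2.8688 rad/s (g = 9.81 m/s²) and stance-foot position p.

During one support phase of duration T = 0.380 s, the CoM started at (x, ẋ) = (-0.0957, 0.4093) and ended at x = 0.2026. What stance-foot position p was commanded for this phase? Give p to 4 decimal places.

ωT = 2.8688·0.380 = 1.090144; cosh(ωT) = 1.655435, sinh(ωT) = 1.319267
x(T) = p + (x₀−p)·cosh(ωT) + (ẋ₀/ω)·sinh(ωT) ⇒ p·(1 − cosh) = x(T) − x₀·cosh − (ẋ₀/ω)·sinh
numerator   = 0.2026 − (-0.0957)·1.655435 − (0.4093/2.8688)·1.319267 = 0.172801
denominator = 1 − 1.655435 = -0.655435
p = 0.172801 / -0.655435 = -0.2636

p = -0.2636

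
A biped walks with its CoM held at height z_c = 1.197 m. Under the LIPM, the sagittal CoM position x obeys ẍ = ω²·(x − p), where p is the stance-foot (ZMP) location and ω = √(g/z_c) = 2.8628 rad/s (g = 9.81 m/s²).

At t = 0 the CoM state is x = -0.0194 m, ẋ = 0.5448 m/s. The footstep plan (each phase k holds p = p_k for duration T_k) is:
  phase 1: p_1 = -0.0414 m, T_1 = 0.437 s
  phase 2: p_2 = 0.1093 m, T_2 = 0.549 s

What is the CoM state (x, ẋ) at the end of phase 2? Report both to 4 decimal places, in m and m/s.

x = 1.5116, ẋ = 4.1328

phase 1: p=-0.0414, T=0.437, ωT=1.251044, cosh=1.890097, sinh=1.603891; start (x,ẋ)=(-0.019400, 0.544800) → end (x,ẋ)=(0.305408, 1.130740)
phase 2: p=0.1093, T=0.549, ωT=1.571677, cosh=2.511207, sinh=2.303510; start (x,ẋ)=(0.305408, 1.130740) → end (x,ẋ)=(1.511600, 4.132752)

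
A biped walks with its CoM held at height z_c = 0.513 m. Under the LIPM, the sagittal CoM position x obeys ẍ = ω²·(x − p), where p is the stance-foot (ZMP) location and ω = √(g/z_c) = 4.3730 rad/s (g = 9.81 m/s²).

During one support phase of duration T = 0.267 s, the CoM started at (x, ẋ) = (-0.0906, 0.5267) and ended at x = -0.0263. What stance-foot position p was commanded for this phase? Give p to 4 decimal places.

p = 0.0543

ωT = 4.3730·0.267 = 1.167591; cosh(ωT) = 1.762678, sinh(ωT) = 1.451562
x(T) = p + (x₀−p)·cosh(ωT) + (ẋ₀/ω)·sinh(ωT) ⇒ p·(1 − cosh) = x(T) − x₀·cosh − (ẋ₀/ω)·sinh
numerator   = -0.0263 − (-0.0906)·1.762678 − (0.5267/4.3730)·1.451562 = -0.041433
denominator = 1 − 1.762678 = -0.762678
p = -0.041433 / -0.762678 = 0.0543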